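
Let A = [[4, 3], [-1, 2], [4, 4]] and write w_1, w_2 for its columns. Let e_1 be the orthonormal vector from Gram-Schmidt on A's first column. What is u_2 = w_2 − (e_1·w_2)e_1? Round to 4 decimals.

w_1 = (4, -1, 4); ‖w_1‖ = 5.7446, so e_1 = (0.6963, -0.1741, 0.6963).
e_1·w_2 = 0.6963·3 + (-0.1741)·2 + 0.6963·4 = 4.5260.
u_2 = w_2 − 4.5260·e_1 = (-0.1515, 2.7879, 0.8485).

u_2 = (-0.1515, 2.7879, 0.8485)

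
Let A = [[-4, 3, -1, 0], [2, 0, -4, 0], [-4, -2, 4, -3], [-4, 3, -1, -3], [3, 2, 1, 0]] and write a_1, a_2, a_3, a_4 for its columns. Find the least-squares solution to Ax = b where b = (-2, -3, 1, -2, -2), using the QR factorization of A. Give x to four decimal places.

x = (-0.2342, -0.5315, 0.3964, 0.5886)

a_1 = (-4, 2, -4, -4, 3); ‖a_1‖ = 7.8102, so e_1 = (-0.5121, 0.2561, -0.5121, -0.5121, 0.3841).
e_1·a_2 = (-0.5121)·3 + 0.2561·0 + (-0.5121)·(-2) + (-0.5121)·3 + 0.3841·2 = -1.2804.
u_2 = a_2 + 1.2804·e_1 = (2.3443, 0.3279, -2.6557, 2.3443, 2.4918).
‖u_2‖ = 4.9357, so e_2 = (0.4750, 0.0664, -0.5381, 0.4750, 0.5049).
e_1·a_3 = (-0.5121)·(-1) + 0.2561·(-4) + (-0.5121)·4 + (-0.5121)·(-1) + 0.3841·1 = -1.6645; e_2·a_3 = 0.4750·(-1) + 0.0664·(-4) + (-0.5381)·4 + 0.4750·(-1) + 0.5049·1 = -2.8631.
u_3 = a_3 + 1.6645·e_1 + 2.8631·e_2 = (-0.4926, -3.3836, 1.6070, -0.4926, 3.0848).
‖u_3‖ = 4.9023, so e_3 = (-0.1005, -0.6902, 0.3278, -0.1005, 0.6293).
e_1·a_4 = (-0.5121)·0 + 0.2561·0 + (-0.5121)·(-3) + (-0.5121)·(-3) + 0.3841·0 = 3.0729; e_2·a_4 = 0.4750·0 + 0.0664·0 + (-0.5381)·(-3) + 0.4750·(-3) + 0.5049·0 = 0.1893; e_3·a_4 = (-0.1005)·0 + (-0.6902)·0 + 0.3278·(-3) + (-0.1005)·(-3) + 0.6293·0 = -0.6820.
u_4 = a_4 − 3.0729·e_1 − 0.1893·e_2 + 0.6820·e_3 = (1.4153, -1.2702, -1.1008, -1.5847, -0.8468).
‖u_4‖ = 2.8384, so e_4 = (0.4986, -0.4475, -0.3878, -0.5583, -0.2983).
Qᵀb = (0.0000, -3.6469, 1.5418, 1.6706).
Back-substitute: x_4 = 1.6706/2.8384 = 0.5886.
x_3 = (1.5418 + 0.6820·0.5886)/4.9023 = 0.3964.
x_2 = (-3.6469 + 2.8631·0.3964 − 0.1893·0.5886)/4.9357 = -0.5315.
x_1 = (0.0000 + 1.2804·(-0.5315) + 1.6645·0.3964 − 3.0729·0.5886)/7.8102 = -0.2342.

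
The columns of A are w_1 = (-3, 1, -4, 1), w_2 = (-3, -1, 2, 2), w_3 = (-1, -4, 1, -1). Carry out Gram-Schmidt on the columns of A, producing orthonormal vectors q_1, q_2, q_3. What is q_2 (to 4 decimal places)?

q_1 = w_1/‖w_1‖ = (-3, 1, -4, 1)/5.1962 = (-0.5774, 0.1925, -0.7698, 0.1925).
r_{12} = q_1·w_2 = 0.3849.
u_2 = w_2 − 0.3849·q_1 = (-2.7778, -1.0741, 2.2963, 1.9259).
‖u_2‖ = 4.2251, so q_2 = (-0.6574, -0.2542, 0.5435, 0.4558).

q_2 = (-0.6574, -0.2542, 0.5435, 0.4558)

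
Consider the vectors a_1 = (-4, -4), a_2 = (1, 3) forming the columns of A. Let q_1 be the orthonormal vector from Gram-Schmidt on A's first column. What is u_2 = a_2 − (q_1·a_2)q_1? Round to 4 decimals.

u_2 = (-1.0000, 1.0000)

a_1 = (-4, -4); ‖a_1‖ = 5.6569, so q_1 = (-0.7071, -0.7071).
q_1·a_2 = (-0.7071)·1 + (-0.7071)·3 = -2.8284.
u_2 = a_2 + 2.8284·q_1 = (-1.0000, 1.0000).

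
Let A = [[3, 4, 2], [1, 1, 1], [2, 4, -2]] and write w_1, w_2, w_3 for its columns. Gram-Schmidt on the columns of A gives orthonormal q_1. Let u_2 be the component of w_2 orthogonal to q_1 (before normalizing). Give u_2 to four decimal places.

u_2 = (-0.5000, -0.5000, 1.0000)

w_1 = (3, 1, 2); ‖w_1‖ = 3.7417, so q_1 = (0.8018, 0.2673, 0.5345).
q_1·w_2 = 0.8018·4 + 0.2673·1 + 0.5345·4 = 5.6125.
u_2 = w_2 − 5.6125·q_1 = (-0.5000, -0.5000, 1.0000).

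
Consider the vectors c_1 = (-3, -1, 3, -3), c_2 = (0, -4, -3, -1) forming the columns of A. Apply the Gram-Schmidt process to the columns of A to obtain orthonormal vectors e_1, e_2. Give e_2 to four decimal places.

e_2 = (-0.0421, -0.8007, -0.5478, -0.2388)

e_1 = c_1/‖c_1‖ = (-3, -1, 3, -3)/5.2915 = (-0.5669, -0.1890, 0.5669, -0.5669).
r_{12} = e_1·c_2 = -0.3780.
u_2 = c_2 + 0.3780·e_1 = (-0.2143, -4.0714, -2.7857, -1.2143).
‖u_2‖ = 5.0850, so e_2 = (-0.0421, -0.8007, -0.5478, -0.2388).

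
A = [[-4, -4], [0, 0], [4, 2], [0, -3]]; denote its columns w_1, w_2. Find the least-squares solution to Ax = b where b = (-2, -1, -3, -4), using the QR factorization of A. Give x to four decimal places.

x = (-1.2841, 1.5455)

w_1 = (-4, 0, 4, 0); ‖w_1‖ = 5.6569, so e_1 = (-0.7071, 0.0000, 0.7071, 0.0000).
e_1·w_2 = (-0.7071)·(-4) + 0.0000·0 + 0.7071·2 + 0.0000·(-3) = 4.2426.
u_2 = w_2 − 4.2426·e_1 = (-1.0000, 0.0000, -1.0000, -3.0000).
‖u_2‖ = 3.3166, so e_2 = (-0.3015, 0.0000, -0.3015, -0.9045).
Qᵀb = (-0.7071, 5.1257).
Back-substitute: x_2 = 5.1257/3.3166 = 1.5455.
x_1 = (-0.7071 − 4.2426·1.5455)/5.6569 = -1.2841.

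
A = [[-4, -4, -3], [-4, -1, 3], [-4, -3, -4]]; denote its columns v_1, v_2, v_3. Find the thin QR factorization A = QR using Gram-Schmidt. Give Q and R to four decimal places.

e_1 = v_1/‖v_1‖ = (-4, -4, -4)/6.9282 = (-0.5774, -0.5774, -0.5774).
r_{12} = e_1·v_2 = 4.6188.
u_2 = v_2 − 4.6188·e_1 = (-1.3333, 1.6667, -0.3333).
‖u_2‖ = 2.1602, so e_2 = (-0.6172, 0.7715, -0.1543).
r_{13} = e_1·v_3 = 2.3094; r_{23} = e_2·v_3 = 4.7834.
u_3 = v_3 − 2.3094·e_1 − 4.7834·e_2 = (1.2857, 0.6429, -1.9286).
‖u_3‖ = 2.4054, so e_3 = (0.5345, 0.2673, -0.8018).

Q = [[-0.5774, -0.6172, 0.5345], [-0.5774, 0.7715, 0.2673], [-0.5774, -0.1543, -0.8018]], R = [[6.9282, 4.6188, 2.3094], [0.0000, 2.1602, 4.7834], [0.0000, 0.0000, 2.4054]]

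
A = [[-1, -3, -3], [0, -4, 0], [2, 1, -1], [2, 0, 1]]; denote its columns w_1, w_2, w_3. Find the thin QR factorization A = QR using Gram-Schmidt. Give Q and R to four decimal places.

Q = [[-0.3333, -0.5073, -0.6954], [0.0000, -0.8301, 0.3793], [0.6667, -0.0231, -0.5689], [0.6667, -0.2306, 0.2212]], R = [[3.0000, 1.6667, 1.0000], [0.0000, 4.8189, 1.3143], [0.0000, 0.0000, 2.8762]]

w_1 = (-1, 0, 2, 2); ‖w_1‖ = 3.0000, so q_1 = (-0.3333, 0.0000, 0.6667, 0.6667).
q_1·w_2 = (-0.3333)·(-3) + 0.0000·(-4) + 0.6667·1 + 0.6667·0 = 1.6667.
u_2 = w_2 − 1.6667·q_1 = (-2.4444, -4.0000, -0.1111, -1.1111).
‖u_2‖ = 4.8189, so q_2 = (-0.5073, -0.8301, -0.0231, -0.2306).
q_1·w_3 = (-0.3333)·(-3) + 0.0000·0 + 0.6667·(-1) + 0.6667·1 = 1.0000; q_2·w_3 = (-0.5073)·(-3) + (-0.8301)·0 + (-0.0231)·(-1) + (-0.2306)·1 = 1.3143.
u_3 = w_3 − 1.0000·q_1 − 1.3143·q_2 = (-2.0000, 1.0909, -1.6364, 0.6364).
‖u_3‖ = 2.8762, so q_3 = (-0.6954, 0.3793, -0.5689, 0.2212).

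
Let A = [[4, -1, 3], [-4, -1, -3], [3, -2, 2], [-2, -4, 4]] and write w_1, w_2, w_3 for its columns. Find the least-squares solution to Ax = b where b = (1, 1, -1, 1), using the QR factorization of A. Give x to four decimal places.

w_1 = (4, -4, 3, -2); ‖w_1‖ = 6.7082, so q_1 = (0.5963, -0.5963, 0.4472, -0.2981).
q_1·w_2 = 0.5963·(-1) + (-0.5963)·(-1) + 0.4472·(-2) + (-0.2981)·(-4) = 0.2981.
u_2 = w_2 − 0.2981·q_1 = (-1.1778, -0.8222, -2.1333, -3.9111).
‖u_2‖ = 4.6809, so q_2 = (-0.2516, -0.1757, -0.4557, -0.8355).
q_1·w_3 = 0.5963·3 + (-0.5963)·(-3) + 0.4472·2 + (-0.2981)·4 = 3.2796; q_2·w_3 = (-0.2516)·3 + (-0.1757)·(-3) + (-0.4557)·2 + (-0.8355)·4 = -4.4815.
u_3 = w_3 − 3.2796·q_1 + 4.4815·q_2 = (-0.0832, -1.8316, -1.5091, 1.2333).
‖u_3‖ = 2.6759, so q_3 = (-0.0311, -0.6845, -0.5640, 0.4609).
Qᵀb = (-0.7454, -0.8071, 0.3093).
Back-substitute: x_3 = 0.3093/2.6759 = 0.1156.
x_2 = (-0.8071 + 4.4815·0.1156)/4.6809 = -0.0618.
x_1 = (-0.7454 − 0.2981·(-0.0618) − 3.2796·0.1156)/6.7082 = -0.1649.

x = (-0.1649, -0.0618, 0.1156)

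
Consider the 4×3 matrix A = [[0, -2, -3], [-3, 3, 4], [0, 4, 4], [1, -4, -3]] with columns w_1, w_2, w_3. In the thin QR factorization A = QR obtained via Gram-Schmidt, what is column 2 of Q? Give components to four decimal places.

q_2 = (-0.3773, -0.1698, 0.7546, -0.5093)

w_1 = (0, -3, 0, 1); ‖w_1‖ = 3.1623, so q_1 = (0.0000, -0.9487, 0.0000, 0.3162).
q_1·w_2 = 0.0000·(-2) + (-0.9487)·3 + 0.0000·4 + 0.3162·(-4) = -4.1110.
u_2 = w_2 + 4.1110·q_1 = (-2.0000, -0.9000, 4.0000, -2.7000).
‖u_2‖ = 5.3009, so q_2 = (-0.3773, -0.1698, 0.7546, -0.5093).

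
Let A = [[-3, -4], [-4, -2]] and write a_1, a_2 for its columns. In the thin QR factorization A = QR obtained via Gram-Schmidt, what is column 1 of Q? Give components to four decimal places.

a_1 = (-3, -4); ‖a_1‖ = 5.0000, so e_1 = (-0.6000, -0.8000).

e_1 = (-0.6000, -0.8000)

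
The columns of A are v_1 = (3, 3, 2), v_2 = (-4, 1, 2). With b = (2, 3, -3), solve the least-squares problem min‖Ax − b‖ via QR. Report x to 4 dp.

x = (0.3066, -0.4508)

v_1 = (3, 3, 2); ‖v_1‖ = 4.6904, so e_1 = (0.6396, 0.6396, 0.4264).
e_1·v_2 = 0.6396·(-4) + 0.6396·1 + 0.4264·2 = -1.0660.
u_2 = v_2 + 1.0660·e_1 = (-3.3182, 1.6818, 2.4545).
‖u_2‖ = 4.4569, so e_2 = (-0.7445, 0.3774, 0.5507).
Qᵀb = (1.9188, -2.0092).
Back-substitute: x_2 = -2.0092/4.4569 = -0.4508.
x_1 = (1.9188 + 1.0660·(-0.4508))/4.6904 = 0.3066.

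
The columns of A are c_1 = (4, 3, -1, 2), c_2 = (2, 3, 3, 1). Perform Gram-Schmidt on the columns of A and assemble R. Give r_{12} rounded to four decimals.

r_{12} = 2.9212

c_1 = (4, 3, -1, 2); ‖c_1‖ = 5.4772, so e_1 = (0.7303, 0.5477, -0.1826, 0.3651).
r_{12} = e_1·c_2 = 2.9212.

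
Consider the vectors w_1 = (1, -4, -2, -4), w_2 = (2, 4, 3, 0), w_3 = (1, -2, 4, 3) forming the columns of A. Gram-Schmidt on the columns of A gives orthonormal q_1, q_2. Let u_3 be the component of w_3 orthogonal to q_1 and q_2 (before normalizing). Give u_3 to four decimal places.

q_1 = w_1/‖w_1‖ = (1, -4, -2, -4)/6.0828 = (0.1644, -0.6576, -0.3288, -0.6576).
r_{12} = q_1·w_2 = -3.2880.
u_2 = w_2 + 3.2880·q_1 = (2.5405, 1.8378, 1.9189, -2.1622).
‖u_2‖ = 4.2649, so q_2 = (0.5957, 0.4309, 0.4499, -0.5070).
r_{13} = q_1·w_3 = -1.8084; r_{23} = q_2·w_3 = 0.0127.
u_3 = w_3 + 1.8084·q_1 − 0.0127·q_2 = (1.2897, -3.1947, 3.3997, 1.8172).

u_3 = (1.2897, -3.1947, 3.3997, 1.8172)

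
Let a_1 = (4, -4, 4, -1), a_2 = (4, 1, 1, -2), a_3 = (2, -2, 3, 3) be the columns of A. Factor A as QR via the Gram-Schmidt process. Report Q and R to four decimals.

Q = [[0.5714, 0.6451, 0.2976], [-0.5714, 0.6295, 0.3150], [0.5714, -0.1197, 0.2349], [-0.1429, -0.4162, 0.8701]], R = [[7.0000, 2.5714, 3.5714], [0.0000, 3.9227, -1.5764], [0.0000, 0.0000, 3.2802]]

q_1 = a_1/‖a_1‖ = (4, -4, 4, -1)/7.0000 = (0.5714, -0.5714, 0.5714, -0.1429).
r_{12} = q_1·a_2 = 2.5714.
u_2 = a_2 − 2.5714·q_1 = (2.5306, 2.4694, -0.4694, -1.6327).
‖u_2‖ = 3.9227, so q_2 = (0.6451, 0.6295, -0.1197, -0.4162).
r_{13} = q_1·a_3 = 3.5714; r_{23} = q_2·a_3 = -1.5764.
u_3 = a_3 − 3.5714·q_1 + 1.5764·q_2 = (0.9761, 1.0332, 0.7706, 2.8541).
‖u_3‖ = 3.2802, so q_3 = (0.2976, 0.3150, 0.2349, 0.8701).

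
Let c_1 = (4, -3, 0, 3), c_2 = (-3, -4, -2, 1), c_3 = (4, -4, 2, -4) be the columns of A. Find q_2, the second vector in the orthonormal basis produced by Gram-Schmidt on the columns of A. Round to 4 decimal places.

q_1 = c_1/‖c_1‖ = (4, -3, 0, 3)/5.8310 = (0.6860, -0.5145, 0.0000, 0.5145).
r_{12} = q_1·c_2 = 0.5145.
u_2 = c_2 − 0.5145·q_1 = (-3.3529, -3.7353, -2.0000, 0.7353).
‖u_2‖ = 5.4530, so q_2 = (-0.6149, -0.6850, -0.3668, 0.1348).

q_2 = (-0.6149, -0.6850, -0.3668, 0.1348)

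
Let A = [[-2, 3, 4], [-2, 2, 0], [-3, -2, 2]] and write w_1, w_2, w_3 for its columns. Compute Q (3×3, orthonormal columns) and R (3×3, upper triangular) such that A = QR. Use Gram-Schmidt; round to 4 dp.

w_1 = (-2, -2, -3); ‖w_1‖ = 4.1231, so e_1 = (-0.4851, -0.4851, -0.7276).
e_1·w_2 = (-0.4851)·3 + (-0.4851)·2 + (-0.7276)·(-2) = -0.9701.
u_2 = w_2 + 0.9701·e_1 = (2.5294, 1.5294, -2.7059).
‖u_2‖ = 4.0073, so e_2 = (0.6312, 0.3817, -0.6752).
e_1·w_3 = (-0.4851)·4 + (-0.4851)·0 + (-0.7276)·2 = -3.3955; e_2·w_3 = 0.6312·4 + 0.3817·0 + (-0.6752)·2 = 1.1743.
u_3 = w_3 + 3.3955·e_1 − 1.1743·e_2 = (1.6117, -2.0952, 0.3223).
‖u_3‖ = 2.6630, so e_3 = (0.6052, -0.7868, 0.1210).

Q = [[-0.4851, 0.6312, 0.6052], [-0.4851, 0.3817, -0.7868], [-0.7276, -0.6752, 0.1210]], R = [[4.1231, -0.9701, -3.3955], [0.0000, 4.0073, 1.1743], [0.0000, 0.0000, 2.6630]]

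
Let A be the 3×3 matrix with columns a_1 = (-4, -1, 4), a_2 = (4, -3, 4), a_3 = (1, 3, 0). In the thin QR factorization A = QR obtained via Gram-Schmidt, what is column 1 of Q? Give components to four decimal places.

e_1 = (-0.6963, -0.1741, 0.6963)

a_1 = (-4, -1, 4); ‖a_1‖ = 5.7446, so e_1 = (-0.6963, -0.1741, 0.6963).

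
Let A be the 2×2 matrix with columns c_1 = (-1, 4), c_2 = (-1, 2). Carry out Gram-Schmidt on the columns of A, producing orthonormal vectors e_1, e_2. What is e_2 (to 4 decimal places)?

c_1 = (-1, 4); ‖c_1‖ = 4.1231, so e_1 = (-0.2425, 0.9701).
e_1·c_2 = (-0.2425)·(-1) + 0.9701·2 = 2.1828.
u_2 = c_2 − 2.1828·e_1 = (-0.4706, -0.1176).
‖u_2‖ = 0.4851, so e_2 = (-0.9701, -0.2425).

e_2 = (-0.9701, -0.2425)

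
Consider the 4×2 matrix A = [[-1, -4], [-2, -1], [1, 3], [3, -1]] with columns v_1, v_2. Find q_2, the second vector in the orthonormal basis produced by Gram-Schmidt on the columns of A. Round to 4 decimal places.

q_1 = v_1/‖v_1‖ = (-1, -2, 1, 3)/3.8730 = (-0.2582, -0.5164, 0.2582, 0.7746).
r_{12} = q_1·v_2 = 1.5492.
u_2 = v_2 − 1.5492·q_1 = (-3.6000, -0.2000, 2.6000, -2.2000).
‖u_2‖ = 4.9598, so q_2 = (-0.7258, -0.0403, 0.5242, -0.4436).

q_2 = (-0.7258, -0.0403, 0.5242, -0.4436)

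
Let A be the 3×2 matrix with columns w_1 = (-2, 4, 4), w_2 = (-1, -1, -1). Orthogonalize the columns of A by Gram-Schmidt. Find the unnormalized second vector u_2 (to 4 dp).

u_2 = (-1.3333, -0.3333, -0.3333)

w_1 = (-2, 4, 4); ‖w_1‖ = 6.0000, so e_1 = (-0.3333, 0.6667, 0.6667).
e_1·w_2 = (-0.3333)·(-1) + 0.6667·(-1) + 0.6667·(-1) = -1.0000.
u_2 = w_2 + 1.0000·e_1 = (-1.3333, -0.3333, -0.3333).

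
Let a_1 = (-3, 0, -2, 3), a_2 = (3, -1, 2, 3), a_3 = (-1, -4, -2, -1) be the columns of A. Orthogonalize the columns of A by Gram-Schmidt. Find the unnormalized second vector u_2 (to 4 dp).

u_2 = (2.4545, -1.0000, 1.6364, 3.5455)

a_1 = (-3, 0, -2, 3); ‖a_1‖ = 4.6904, so q_1 = (-0.6396, 0.0000, -0.4264, 0.6396).
q_1·a_2 = (-0.6396)·3 + 0.0000·(-1) + (-0.4264)·2 + 0.6396·3 = -0.8528.
u_2 = a_2 + 0.8528·q_1 = (2.4545, -1.0000, 1.6364, 3.5455).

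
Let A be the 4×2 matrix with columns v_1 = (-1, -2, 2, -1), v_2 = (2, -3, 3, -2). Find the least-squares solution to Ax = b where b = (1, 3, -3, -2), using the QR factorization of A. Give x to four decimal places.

v_1 = (-1, -2, 2, -1); ‖v_1‖ = 3.1623, so q_1 = (-0.3162, -0.6325, 0.6325, -0.3162).
q_1·v_2 = (-0.3162)·2 + (-0.6325)·(-3) + 0.6325·3 + (-0.3162)·(-2) = 3.7947.
u_2 = v_2 − 3.7947·q_1 = (3.2000, -0.6000, 0.6000, -0.8000).
‖u_2‖ = 3.4059, so q_2 = (0.9396, -0.1762, 0.1762, -0.2349).
Qᵀb = (-3.4785, 0.3523).
Back-substitute: x_2 = 0.3523/3.4059 = 0.1034.
x_1 = (-3.4785 − 3.7947·0.1034)/3.1623 = -1.2241.

x = (-1.2241, 0.1034)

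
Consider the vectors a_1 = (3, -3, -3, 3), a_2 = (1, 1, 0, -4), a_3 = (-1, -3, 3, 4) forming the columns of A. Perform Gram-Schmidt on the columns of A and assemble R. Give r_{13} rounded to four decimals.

r_{13} = 1.5000

a_1 = (3, -3, -3, 3); ‖a_1‖ = 6.0000, so q_1 = (0.5000, -0.5000, -0.5000, 0.5000).
r_{13} = q_1·a_3 = 1.5000.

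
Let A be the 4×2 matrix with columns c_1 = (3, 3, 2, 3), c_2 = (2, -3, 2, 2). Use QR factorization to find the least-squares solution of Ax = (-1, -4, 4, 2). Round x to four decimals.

x = (-0.2907, 1.1445)

c_1 = (3, 3, 2, 3); ‖c_1‖ = 5.5678, so q_1 = (0.5388, 0.5388, 0.3592, 0.5388).
q_1·c_2 = 0.5388·2 + 0.5388·(-3) + 0.3592·2 + 0.5388·2 = 1.2572.
u_2 = c_2 − 1.2572·q_1 = (1.3226, -3.6774, 1.5484, 1.3226).
‖u_2‖ = 4.4067, so q_2 = (0.3001, -0.8345, 0.3514, 0.3001).
Qᵀb = (-0.1796, 5.0436).
Back-substitute: x_2 = 5.0436/4.4067 = 1.1445.
x_1 = (-0.1796 − 1.2572·1.1445)/5.5678 = -0.2907.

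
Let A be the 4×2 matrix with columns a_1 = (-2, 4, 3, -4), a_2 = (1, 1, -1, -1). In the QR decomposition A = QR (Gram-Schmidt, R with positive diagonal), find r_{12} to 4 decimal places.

a_1 = (-2, 4, 3, -4); ‖a_1‖ = 6.7082, so e_1 = (-0.2981, 0.5963, 0.4472, -0.5963).
r_{12} = e_1·a_2 = 0.4472.

r_{12} = 0.4472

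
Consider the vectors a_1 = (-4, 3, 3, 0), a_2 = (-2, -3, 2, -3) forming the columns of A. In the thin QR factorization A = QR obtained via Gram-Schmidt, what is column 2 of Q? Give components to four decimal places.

e_2 = (-0.2809, -0.6846, 0.3101, -0.5968)

a_1 = (-4, 3, 3, 0); ‖a_1‖ = 5.8310, so e_1 = (-0.6860, 0.5145, 0.5145, 0.0000).
e_1·a_2 = (-0.6860)·(-2) + 0.5145·(-3) + 0.5145·2 + 0.0000·(-3) = 0.8575.
u_2 = a_2 − 0.8575·e_1 = (-1.4118, -3.4412, 1.5588, -3.0000).
‖u_2‖ = 5.0264, so e_2 = (-0.2809, -0.6846, 0.3101, -0.5968).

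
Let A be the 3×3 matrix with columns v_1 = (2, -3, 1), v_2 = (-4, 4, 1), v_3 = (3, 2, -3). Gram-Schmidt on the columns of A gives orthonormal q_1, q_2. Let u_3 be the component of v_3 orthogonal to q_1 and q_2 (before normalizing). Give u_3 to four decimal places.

u_3 = (1.4554, 1.2475, 0.8317)

v_1 = (2, -3, 1); ‖v_1‖ = 3.7417, so q_1 = (0.5345, -0.8018, 0.2673).
q_1·v_2 = 0.5345·(-4) + (-0.8018)·4 + 0.2673·1 = -5.0780.
u_2 = v_2 + 5.0780·q_1 = (-1.2857, -0.0714, 2.3571).
‖u_2‖ = 2.6859, so q_2 = (-0.4787, -0.0266, 0.8776).
q_1·v_3 = 0.5345·3 + (-0.8018)·2 + 0.2673·(-3) = -0.8018; q_2·v_3 = (-0.4787)·3 + (-0.0266)·2 + 0.8776·(-3) = -4.1220.
u_3 = v_3 + 0.8018·q_1 + 4.1220·q_2 = (1.4554, 1.2475, 0.8317).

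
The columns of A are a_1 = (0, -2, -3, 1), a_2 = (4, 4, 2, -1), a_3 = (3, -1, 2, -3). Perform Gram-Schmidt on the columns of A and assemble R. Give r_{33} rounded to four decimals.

r_{33} = 4.1003

q_1 = a_1/‖a_1‖ = (0, -2, -3, 1)/3.7417 = (0.0000, -0.5345, -0.8018, 0.2673).
r_{12} = q_1·a_2 = -4.0089.
u_2 = a_2 + 4.0089·q_1 = (4.0000, 1.8571, -1.2143, 0.0714).
‖u_2‖ = 4.5748, so q_2 = (0.8744, 0.4060, -0.2654, 0.0156).
r_{13} = q_1·a_3 = -1.8708; r_{23} = q_2·a_3 = 1.6394.
u_3 = a_3 + 1.8708·q_1 − 1.6394·q_2 = (1.5666, -2.6655, 0.9352, -2.5256).
r_{33} = ‖u_3‖ = 4.1003.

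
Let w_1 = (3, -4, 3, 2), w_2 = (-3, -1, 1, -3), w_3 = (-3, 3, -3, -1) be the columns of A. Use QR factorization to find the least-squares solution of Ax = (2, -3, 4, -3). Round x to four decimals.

w_1 = (3, -4, 3, 2); ‖w_1‖ = 6.1644, so q_1 = (0.4867, -0.6489, 0.4867, 0.3244).
q_1·w_2 = 0.4867·(-3) + (-0.6489)·(-1) + 0.4867·1 + 0.3244·(-3) = -1.2978.
u_2 = w_2 + 1.2978·q_1 = (-2.3684, -1.8421, 1.6316, -2.5789).
‖u_2‖ = 4.2797, so q_2 = (-0.5534, -0.4304, 0.3812, -0.6026).
q_1·w_3 = 0.4867·(-3) + (-0.6489)·3 + 0.4867·(-3) + 0.3244·(-1) = -5.1911; q_2·w_3 = (-0.5534)·(-3) + (-0.4304)·3 + 0.3812·(-3) + (-0.6026)·(-1) = -0.1722.
u_3 = w_3 + 5.1911·q_1 + 0.1722·q_2 = (-0.5690, -0.4425, -0.4080, 0.5805).
‖u_3‖ = 1.0114, so q_3 = (-0.5625, -0.4375, -0.4034, 0.5739).
Qᵀb = (3.8933, 3.5172, -3.1479).
Back-substitute: x_3 = -3.1479/1.0114 = -3.1124.
x_2 = (3.5172 + 0.1722·(-3.1124))/4.2797 = 0.6966.
x_1 = (3.8933 + 1.2978·0.6966 + 5.1911·(-3.1124))/6.1644 = -1.8427.

x = (-1.8427, 0.6966, -3.1124)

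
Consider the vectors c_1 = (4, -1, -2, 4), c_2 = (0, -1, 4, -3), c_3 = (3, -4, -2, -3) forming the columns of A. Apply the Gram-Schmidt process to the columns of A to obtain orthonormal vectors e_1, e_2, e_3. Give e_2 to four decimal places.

c_1 = (4, -1, -2, 4); ‖c_1‖ = 6.0828, so e_1 = (0.6576, -0.1644, -0.3288, 0.6576).
e_1·c_2 = 0.6576·0 + (-0.1644)·(-1) + (-0.3288)·4 + 0.6576·(-3) = -3.1236.
u_2 = c_2 + 3.1236·e_1 = (2.0541, -1.5135, 2.9730, -0.9459).
‖u_2‖ = 4.0303, so e_2 = (0.5097, -0.3755, 0.7377, -0.2347).

e_2 = (0.5097, -0.3755, 0.7377, -0.2347)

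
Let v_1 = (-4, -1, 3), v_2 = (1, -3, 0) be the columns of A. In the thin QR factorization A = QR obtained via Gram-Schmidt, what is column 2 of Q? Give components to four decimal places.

q_2 = (0.2681, -0.9627, 0.0366)

v_1 = (-4, -1, 3); ‖v_1‖ = 5.0990, so q_1 = (-0.7845, -0.1961, 0.5883).
q_1·v_2 = (-0.7845)·1 + (-0.1961)·(-3) + 0.5883·0 = -0.1961.
u_2 = v_2 + 0.1961·q_1 = (0.8462, -3.0385, 0.1154).
‖u_2‖ = 3.1562, so q_2 = (0.2681, -0.9627, 0.0366).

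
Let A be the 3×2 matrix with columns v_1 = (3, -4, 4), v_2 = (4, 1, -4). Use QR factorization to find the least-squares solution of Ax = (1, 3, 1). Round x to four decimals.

x = (-0.1094, 0.0644)

v_1 = (3, -4, 4); ‖v_1‖ = 6.4031, so e_1 = (0.4685, -0.6247, 0.6247).
e_1·v_2 = 0.4685·4 + (-0.6247)·1 + 0.6247·(-4) = -1.2494.
u_2 = v_2 + 1.2494·e_1 = (4.5854, 0.2195, -3.2195).
‖u_2‖ = 5.6071, so e_2 = (0.8178, 0.0391, -0.5742).
Qᵀb = (-0.7809, 0.3610).
Back-substitute: x_2 = 0.3610/5.6071 = 0.0644.
x_1 = (-0.7809 + 1.2494·0.0644)/6.4031 = -0.1094.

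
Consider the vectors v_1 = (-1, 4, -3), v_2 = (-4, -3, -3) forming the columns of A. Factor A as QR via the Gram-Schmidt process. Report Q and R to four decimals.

e_1 = v_1/‖v_1‖ = (-1, 4, -3)/5.0990 = (-0.1961, 0.7845, -0.5883).
r_{12} = e_1·v_2 = 0.1961.
u_2 = v_2 − 0.1961·e_1 = (-3.9615, -3.1538, -2.8846).
‖u_2‖ = 5.8277, so e_2 = (-0.6798, -0.5412, -0.4950).

Q = [[-0.1961, -0.6798], [0.7845, -0.5412], [-0.5883, -0.4950]], R = [[5.0990, 0.1961], [0.0000, 5.8277]]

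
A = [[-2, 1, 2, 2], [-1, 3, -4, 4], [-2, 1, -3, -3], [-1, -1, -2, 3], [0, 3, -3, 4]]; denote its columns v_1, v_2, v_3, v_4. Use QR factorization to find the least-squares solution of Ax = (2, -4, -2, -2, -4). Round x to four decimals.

v_1 = (-2, -1, -2, -1, 0); ‖v_1‖ = 3.1623, so q_1 = (-0.6325, -0.3162, -0.6325, -0.3162, 0.0000).
q_1·v_2 = (-0.6325)·1 + (-0.3162)·3 + (-0.6325)·1 + (-0.3162)·(-1) + 0.0000·3 = -1.8974.
u_2 = v_2 + 1.8974·q_1 = (-0.2000, 2.4000, -0.2000, -1.6000, 3.0000).
‖u_2‖ = 4.1713, so q_2 = (-0.0479, 0.5754, -0.0479, -0.3836, 0.7192).
q_1·v_3 = (-0.6325)·2 + (-0.3162)·(-4) + (-0.6325)·(-3) + (-0.3162)·(-2) + 0.0000·(-3) = 2.5298; q_2·v_3 = (-0.0479)·2 + 0.5754·(-4) + (-0.0479)·(-3) + (-0.3836)·(-2) + 0.7192·(-3) = -3.6439.
u_3 = v_3 − 2.5298·q_1 + 3.6439·q_2 = (3.4253, -1.1034, -1.5747, -2.5977, -0.3793).
‖u_3‖ = 4.7246, so q_3 = (0.7250, -0.2336, -0.3333, -0.5498, -0.0803).
q_1·v_4 = (-0.6325)·2 + (-0.3162)·4 + (-0.6325)·(-3) + (-0.3162)·3 + 0.0000·4 = -1.5811; q_2·v_4 = (-0.0479)·2 + 0.5754·4 + (-0.0479)·(-3) + (-0.3836)·3 + 0.7192·4 = 4.0754; q_3·v_4 = 0.7250·2 + (-0.2336)·4 + (-0.3333)·(-3) + (-0.5498)·3 + (-0.0803)·4 = -0.4549.
u_4 = v_4 + 1.5811·q_1 − 4.0754·q_2 + 0.4549·q_3 = (1.5252, 1.0489, -3.9562, 3.8131, 1.0324).
‖u_4‖ = 5.8893, so q_4 = (0.2590, 0.1781, -0.6718, 0.6475, 0.1753).
Qᵀb = (1.8974, -4.4111, 4.4716, -0.8471).
Back-substitute: x_4 = -0.8471/5.8893 = -0.1438.
x_3 = (4.4716 + 0.4549·(-0.1438))/4.7246 = 0.9326.
x_2 = (-4.4111 + 3.6439·0.9326 − 4.0754·(-0.1438))/4.1713 = -0.1023.
x_1 = (1.8974 + 1.8974·(-0.1023) − 2.5298·0.9326 + 1.5811·(-0.1438))/3.1623 = -0.2794.

x = (-0.2794, -0.1023, 0.9326, -0.1438)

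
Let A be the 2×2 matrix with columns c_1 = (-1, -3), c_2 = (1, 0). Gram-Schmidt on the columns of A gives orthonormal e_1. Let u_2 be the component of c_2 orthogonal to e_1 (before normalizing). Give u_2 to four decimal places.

c_1 = (-1, -3); ‖c_1‖ = 3.1623, so e_1 = (-0.3162, -0.9487).
e_1·c_2 = (-0.3162)·1 + (-0.9487)·0 = -0.3162.
u_2 = c_2 + 0.3162·e_1 = (0.9000, -0.3000).

u_2 = (0.9000, -0.3000)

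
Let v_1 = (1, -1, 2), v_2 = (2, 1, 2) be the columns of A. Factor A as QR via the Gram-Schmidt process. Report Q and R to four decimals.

Q = [[0.4082, 0.5307], [-0.4082, 0.8339], [0.8165, 0.1516]], R = [[2.4495, 2.0412], [0.0000, 2.1985]]

q_1 = v_1/‖v_1‖ = (1, -1, 2)/2.4495 = (0.4082, -0.4082, 0.8165).
r_{12} = q_1·v_2 = 2.0412.
u_2 = v_2 − 2.0412·q_1 = (1.1667, 1.8333, 0.3333).
‖u_2‖ = 2.1985, so q_2 = (0.5307, 0.8339, 0.1516).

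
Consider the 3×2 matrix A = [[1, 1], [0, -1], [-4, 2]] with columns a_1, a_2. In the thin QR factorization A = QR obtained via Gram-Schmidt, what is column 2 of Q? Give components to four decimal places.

a_1 = (1, 0, -4); ‖a_1‖ = 4.1231, so e_1 = (0.2425, 0.0000, -0.9701).
e_1·a_2 = 0.2425·1 + 0.0000·(-1) + (-0.9701)·2 = -1.6977.
u_2 = a_2 + 1.6977·e_1 = (1.4118, -1.0000, 0.3529).
‖u_2‖ = 1.7657, so e_2 = (0.7996, -0.5664, 0.1999).

e_2 = (0.7996, -0.5664, 0.1999)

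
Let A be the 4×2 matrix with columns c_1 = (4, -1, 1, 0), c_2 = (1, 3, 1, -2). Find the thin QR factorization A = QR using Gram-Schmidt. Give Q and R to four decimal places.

c_1 = (4, -1, 1, 0); ‖c_1‖ = 4.2426, so e_1 = (0.9428, -0.2357, 0.2357, 0.0000).
e_1·c_2 = 0.9428·1 + (-0.2357)·3 + 0.2357·1 + 0.0000·(-2) = 0.4714.
u_2 = c_2 − 0.4714·e_1 = (0.5556, 3.1111, 0.8889, -2.0000).
‖u_2‖ = 3.8442, so e_2 = (0.1445, 0.8093, 0.2312, -0.5203).

Q = [[0.9428, 0.1445], [-0.2357, 0.8093], [0.2357, 0.2312], [0.0000, -0.5203]], R = [[4.2426, 0.4714], [0.0000, 3.8442]]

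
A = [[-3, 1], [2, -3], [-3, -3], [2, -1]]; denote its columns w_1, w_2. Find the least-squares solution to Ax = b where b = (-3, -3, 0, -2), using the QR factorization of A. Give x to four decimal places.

x = (-0.0078, 0.3992)

w_1 = (-3, 2, -3, 2); ‖w_1‖ = 5.0990, so e_1 = (-0.5883, 0.3922, -0.5883, 0.3922).
e_1·w_2 = (-0.5883)·1 + 0.3922·(-3) + (-0.5883)·(-3) + 0.3922·(-1) = -0.3922.
u_2 = w_2 + 0.3922·e_1 = (0.7692, -2.8462, -3.2308, -0.8462).
‖u_2‖ = 4.4549, so e_2 = (0.1727, -0.6389, -0.7252, -0.1899).
Qᵀb = (-0.1961, 1.7785).
Back-substitute: x_2 = 1.7785/4.4549 = 0.3992.
x_1 = (-0.1961 + 0.3922·0.3992)/5.0990 = -0.0078.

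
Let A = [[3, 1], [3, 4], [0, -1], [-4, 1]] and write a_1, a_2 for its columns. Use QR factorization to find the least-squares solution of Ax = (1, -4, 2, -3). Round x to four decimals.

e_1 = a_1/‖a_1‖ = (3, 3, 0, -4)/5.8310 = (0.5145, 0.5145, 0.0000, -0.6860).
r_{12} = e_1·a_2 = 1.8865.
u_2 = a_2 − 1.8865·e_1 = (0.0294, 3.0294, -1.0000, 2.2941).
‖u_2‖ = 3.9295, so e_2 = (0.0075, 0.7709, -0.2545, 0.5838).
Qᵀb = (0.5145, -5.3367).
Back-substitute: x_2 = -5.3367/3.9295 = -1.3581.
x_1 = (0.5145 − 1.8865·(-1.3581))/5.8310 = 0.5276.

x = (0.5276, -1.3581)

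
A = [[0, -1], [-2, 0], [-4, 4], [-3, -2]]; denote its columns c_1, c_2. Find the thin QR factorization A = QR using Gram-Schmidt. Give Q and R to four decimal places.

Q = [[0.0000, -0.2387], [-0.3714, -0.1646], [-0.7428, 0.6255], [-0.5571, -0.7243]], R = [[5.3852, -1.8570], [0.0000, 4.1895]]

c_1 = (0, -2, -4, -3); ‖c_1‖ = 5.3852, so e_1 = (0.0000, -0.3714, -0.7428, -0.5571).
e_1·c_2 = 0.0000·(-1) + (-0.3714)·0 + (-0.7428)·4 + (-0.5571)·(-2) = -1.8570.
u_2 = c_2 + 1.8570·e_1 = (-1.0000, -0.6897, 2.6207, -3.0345).
‖u_2‖ = 4.1895, so e_2 = (-0.2387, -0.1646, 0.6255, -0.7243).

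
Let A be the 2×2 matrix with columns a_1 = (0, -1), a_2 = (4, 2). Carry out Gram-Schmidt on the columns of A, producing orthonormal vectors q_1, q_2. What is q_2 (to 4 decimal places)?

a_1 = (0, -1); ‖a_1‖ = 1.0000, so q_1 = (0.0000, -1.0000).
q_1·a_2 = 0.0000·4 + (-1.0000)·2 = -2.0000.
u_2 = a_2 + 2.0000·q_1 = (4.0000, 0.0000).
‖u_2‖ = 4.0000, so q_2 = (1.0000, 0.0000).

q_2 = (1.0000, 0.0000)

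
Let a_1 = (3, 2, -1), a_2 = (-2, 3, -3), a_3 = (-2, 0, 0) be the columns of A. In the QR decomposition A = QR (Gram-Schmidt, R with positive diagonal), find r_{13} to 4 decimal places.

r_{13} = -1.6036

a_1 = (3, 2, -1); ‖a_1‖ = 3.7417, so e_1 = (0.8018, 0.5345, -0.2673).
r_{13} = e_1·a_3 = -1.6036.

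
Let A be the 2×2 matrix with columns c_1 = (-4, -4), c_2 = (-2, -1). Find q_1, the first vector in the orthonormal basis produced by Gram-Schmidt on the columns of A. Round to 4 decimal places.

q_1 = (-0.7071, -0.7071)

q_1 = c_1/‖c_1‖ = (-4, -4)/5.6569 = (-0.7071, -0.7071).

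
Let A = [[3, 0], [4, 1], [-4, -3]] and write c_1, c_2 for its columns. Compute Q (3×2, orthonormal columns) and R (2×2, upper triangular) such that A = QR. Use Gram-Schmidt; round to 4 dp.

c_1 = (3, 4, -4); ‖c_1‖ = 6.4031, so q_1 = (0.4685, 0.6247, -0.6247).
q_1·c_2 = 0.4685·0 + 0.6247·1 + (-0.6247)·(-3) = 2.4988.
u_2 = c_2 − 2.4988·q_1 = (-1.1707, -0.5610, -1.4390).
‖u_2‖ = 1.9381, so q_2 = (-0.6041, -0.2895, -0.7425).

Q = [[0.4685, -0.6041], [0.6247, -0.2895], [-0.6247, -0.7425]], R = [[6.4031, 2.4988], [0.0000, 1.9381]]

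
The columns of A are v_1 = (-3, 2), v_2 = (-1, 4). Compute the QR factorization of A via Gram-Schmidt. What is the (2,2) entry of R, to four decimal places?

q_1 = v_1/‖v_1‖ = (-3, 2)/3.6056 = (-0.8321, 0.5547).
r_{12} = q_1·v_2 = 3.0509.
u_2 = v_2 − 3.0509·q_1 = (1.5385, 2.3077).
r_{22} = ‖u_2‖ = 2.7735.

r_{22} = 2.7735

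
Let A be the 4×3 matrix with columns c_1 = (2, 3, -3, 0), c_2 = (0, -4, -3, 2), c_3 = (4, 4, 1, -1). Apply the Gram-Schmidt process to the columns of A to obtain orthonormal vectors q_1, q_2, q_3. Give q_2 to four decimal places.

c_1 = (2, 3, -3, 0); ‖c_1‖ = 4.6904, so q_1 = (0.4264, 0.6396, -0.6396, 0.0000).
q_1·c_2 = 0.4264·0 + 0.6396·(-4) + (-0.6396)·(-3) + 0.0000·2 = -0.6396.
u_2 = c_2 + 0.6396·q_1 = (0.2727, -3.5909, -3.4091, 2.0000).
‖u_2‖ = 5.3470, so q_2 = (0.0510, -0.6716, -0.6376, 0.3740).

q_2 = (0.0510, -0.6716, -0.6376, 0.3740)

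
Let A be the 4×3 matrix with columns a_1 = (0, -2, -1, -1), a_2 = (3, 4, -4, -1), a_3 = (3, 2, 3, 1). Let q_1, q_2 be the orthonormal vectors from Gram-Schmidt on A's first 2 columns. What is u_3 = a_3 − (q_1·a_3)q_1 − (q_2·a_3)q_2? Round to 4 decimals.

a_1 = (0, -2, -1, -1); ‖a_1‖ = 2.4495, so q_1 = (0.0000, -0.8165, -0.4082, -0.4082).
q_1·a_2 = 0.0000·3 + (-0.8165)·4 + (-0.4082)·(-4) + (-0.4082)·(-1) = -1.2247.
u_2 = a_2 + 1.2247·q_1 = (3.0000, 3.0000, -4.5000, -1.5000).
‖u_2‖ = 6.3640, so q_2 = (0.4714, 0.4714, -0.7071, -0.2357).
q_1·a_3 = 0.0000·3 + (-0.8165)·2 + (-0.4082)·3 + (-0.4082)·1 = -3.2660; q_2·a_3 = 0.4714·3 + 0.4714·2 + (-0.7071)·3 + (-0.2357)·1 = 0.0000.
u_3 = a_3 + 3.2660·q_1 + 0.0000·q_2 = (3.0000, -0.6667, 1.6667, -0.3333).

u_3 = (3.0000, -0.6667, 1.6667, -0.3333)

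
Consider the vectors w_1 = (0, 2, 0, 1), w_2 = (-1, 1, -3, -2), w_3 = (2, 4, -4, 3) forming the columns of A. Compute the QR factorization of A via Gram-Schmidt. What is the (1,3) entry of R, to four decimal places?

r_{13} = 4.9193

w_1 = (0, 2, 0, 1); ‖w_1‖ = 2.2361, so q_1 = (0.0000, 0.8944, 0.0000, 0.4472).
r_{13} = q_1·w_3 = 4.9193.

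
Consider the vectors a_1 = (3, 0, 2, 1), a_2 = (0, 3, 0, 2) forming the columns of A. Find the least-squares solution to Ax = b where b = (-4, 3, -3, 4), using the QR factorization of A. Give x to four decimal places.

q_1 = a_1/‖a_1‖ = (3, 0, 2, 1)/3.7417 = (0.8018, 0.0000, 0.5345, 0.2673).
r_{12} = q_1·a_2 = 0.5345.
u_2 = a_2 − 0.5345·q_1 = (-0.4286, 3.0000, -0.2857, 1.8571).
‖u_2‖ = 3.5657, so q_2 = (-0.1202, 0.8413, -0.0801, 0.5208).
Qᵀb = (-3.7417, 5.3285).
Back-substitute: x_2 = 5.3285/3.5657 = 1.4944.
x_1 = (-3.7417 − 0.5345·1.4944)/3.7417 = -1.2135.

x = (-1.2135, 1.4944)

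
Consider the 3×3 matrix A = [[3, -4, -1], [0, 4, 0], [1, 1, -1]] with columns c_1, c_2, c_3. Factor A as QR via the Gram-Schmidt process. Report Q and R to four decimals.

c_1 = (3, 0, 1); ‖c_1‖ = 3.1623, so q_1 = (0.9487, 0.0000, 0.3162).
q_1·c_2 = 0.9487·(-4) + 0.0000·4 + 0.3162·1 = -3.4785.
u_2 = c_2 + 3.4785·q_1 = (-0.7000, 4.0000, 2.1000).
‖u_2‖ = 4.5717, so q_2 = (-0.1531, 0.8750, 0.4594).
q_1·c_3 = 0.9487·(-1) + 0.0000·0 + 0.3162·(-1) = -1.2649; q_2·c_3 = (-0.1531)·(-1) + 0.8750·0 + 0.4594·(-1) = -0.3062.
u_3 = c_3 + 1.2649·q_1 + 0.3062·q_2 = (0.1531, 0.2679, -0.4593).
‖u_3‖ = 0.5534, so q_3 = (0.2767, 0.4842, -0.8301).

Q = [[0.9487, -0.1531, 0.2767], [0.0000, 0.8750, 0.4842], [0.3162, 0.4594, -0.8301]], R = [[3.1623, -3.4785, -1.2649], [0.0000, 4.5717, -0.3062], [0.0000, 0.0000, 0.5534]]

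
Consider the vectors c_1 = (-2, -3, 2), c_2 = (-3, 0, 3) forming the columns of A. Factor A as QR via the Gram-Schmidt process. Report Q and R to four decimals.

c_1 = (-2, -3, 2); ‖c_1‖ = 4.1231, so q_1 = (-0.4851, -0.7276, 0.4851).
q_1·c_2 = (-0.4851)·(-3) + (-0.7276)·0 + 0.4851·3 = 2.9104.
u_2 = c_2 − 2.9104·q_1 = (-1.5882, 2.1176, 1.5882).
‖u_2‖ = 3.0870, so q_2 = (-0.5145, 0.6860, 0.5145).

Q = [[-0.4851, -0.5145], [-0.7276, 0.6860], [0.4851, 0.5145]], R = [[4.1231, 2.9104], [0.0000, 3.0870]]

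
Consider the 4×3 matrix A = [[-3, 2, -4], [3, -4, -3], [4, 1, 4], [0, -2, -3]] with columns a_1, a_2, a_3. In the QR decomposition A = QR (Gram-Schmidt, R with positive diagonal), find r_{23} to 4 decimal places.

r_{23} = 4.9759

a_1 = (-3, 3, 4, 0); ‖a_1‖ = 5.8310, so q_1 = (-0.5145, 0.5145, 0.6860, 0.0000).
q_1·a_2 = (-0.5145)·2 + 0.5145·(-4) + 0.6860·1 + 0.0000·(-2) = -2.4010.
u_2 = a_2 + 2.4010·q_1 = (0.7647, -2.7647, 2.6471, -2.0000).
‖u_2‖ = 4.3858, so q_2 = (0.1744, -0.6304, 0.6036, -0.4560).
r_{23} = q_2·a_3 = 4.9759.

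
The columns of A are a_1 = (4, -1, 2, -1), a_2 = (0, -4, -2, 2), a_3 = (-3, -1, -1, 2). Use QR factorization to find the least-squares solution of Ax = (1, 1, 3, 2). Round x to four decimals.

x = (1.7674, -1.0465, 2.2651)

a_1 = (4, -1, 2, -1); ‖a_1‖ = 4.6904, so e_1 = (0.8528, -0.2132, 0.4264, -0.2132).
e_1·a_2 = 0.8528·0 + (-0.2132)·(-4) + 0.4264·(-2) + (-0.2132)·2 = -0.4264.
u_2 = a_2 + 0.4264·e_1 = (0.3636, -4.0909, -1.8182, 1.9091).
‖u_2‖ = 4.8804, so e_2 = (0.0745, -0.8382, -0.3725, 0.3912).
e_1·a_3 = 0.8528·(-3) + (-0.2132)·(-1) + 0.4264·(-1) + (-0.2132)·2 = -3.1980; e_2·a_3 = 0.0745·(-3) + (-0.8382)·(-1) + (-0.3725)·(-1) + 0.3912·2 = 1.7696.
u_3 = a_3 + 3.1980·e_1 − 1.7696·e_2 = (-0.4046, -0.1985, 1.0229, 0.6260).
‖u_3‖ = 1.2811, so e_3 = (-0.3158, -0.1549, 0.7985, 0.4886).
Qᵀb = (1.4924, -1.0990, 2.9018).
Back-substitute: x_3 = 2.9018/1.2811 = 2.2651.
x_2 = (-1.0990 − 1.7696·2.2651)/4.8804 = -1.0465.
x_1 = (1.4924 + 0.4264·(-1.0465) + 3.1980·2.2651)/4.6904 = 1.7674.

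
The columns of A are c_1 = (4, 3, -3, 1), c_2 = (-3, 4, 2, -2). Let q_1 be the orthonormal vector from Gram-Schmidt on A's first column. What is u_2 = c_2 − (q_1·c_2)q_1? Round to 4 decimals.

q_1 = c_1/‖c_1‖ = (4, 3, -3, 1)/5.9161 = (0.6761, 0.5071, -0.5071, 0.1690).
r_{12} = q_1·c_2 = -1.3522.
u_2 = c_2 + 1.3522·q_1 = (-2.0857, 4.6857, 1.3143, -1.7714).

u_2 = (-2.0857, 4.6857, 1.3143, -1.7714)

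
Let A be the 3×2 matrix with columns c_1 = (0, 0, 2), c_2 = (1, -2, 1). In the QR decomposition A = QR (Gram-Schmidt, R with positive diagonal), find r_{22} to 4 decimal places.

r_{22} = 2.2361

q_1 = c_1/‖c_1‖ = (0, 0, 2)/2.0000 = (0.0000, 0.0000, 1.0000).
r_{12} = q_1·c_2 = 1.0000.
u_2 = c_2 − 1.0000·q_1 = (1.0000, -2.0000, 0.0000).
r_{22} = ‖u_2‖ = 2.2361.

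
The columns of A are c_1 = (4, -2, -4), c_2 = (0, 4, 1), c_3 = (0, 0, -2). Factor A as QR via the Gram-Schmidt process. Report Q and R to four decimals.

c_1 = (4, -2, -4); ‖c_1‖ = 6.0000, so e_1 = (0.6667, -0.3333, -0.6667).
e_1·c_2 = 0.6667·0 + (-0.3333)·4 + (-0.6667)·1 = -2.0000.
u_2 = c_2 + 2.0000·e_1 = (1.3333, 3.3333, -0.3333).
‖u_2‖ = 3.6056, so e_2 = (0.3698, 0.9245, -0.0925).
e_1·c_3 = 0.6667·0 + (-0.3333)·0 + (-0.6667)·(-2) = 1.3333; e_2·c_3 = 0.3698·0 + 0.9245·0 + (-0.0925)·(-2) = 0.1849.
u_3 = c_3 − 1.3333·e_1 − 0.1849·e_2 = (-0.9573, 0.2735, -1.0940).
‖u_3‖ = 1.4792, so e_3 = (-0.6472, 0.1849, -0.7396).

Q = [[0.6667, 0.3698, -0.6472], [-0.3333, 0.9245, 0.1849], [-0.6667, -0.0925, -0.7396]], R = [[6.0000, -2.0000, 1.3333], [0.0000, 3.6056, 0.1849], [0.0000, 0.0000, 1.4792]]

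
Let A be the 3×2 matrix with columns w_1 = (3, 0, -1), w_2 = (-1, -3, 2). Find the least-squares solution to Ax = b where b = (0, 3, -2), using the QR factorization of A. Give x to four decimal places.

x = (-0.3217, -1.0435)

q_1 = w_1/‖w_1‖ = (3, 0, -1)/3.1623 = (0.9487, 0.0000, -0.3162).
r_{12} = q_1·w_2 = -1.5811.
u_2 = w_2 + 1.5811·q_1 = (0.5000, -3.0000, 1.5000).
‖u_2‖ = 3.3912, so q_2 = (0.1474, -0.8847, 0.4423).
Qᵀb = (0.6325, -3.5386).
Back-substitute: x_2 = -3.5386/3.3912 = -1.0435.
x_1 = (0.6325 + 1.5811·(-1.0435))/3.1623 = -0.3217.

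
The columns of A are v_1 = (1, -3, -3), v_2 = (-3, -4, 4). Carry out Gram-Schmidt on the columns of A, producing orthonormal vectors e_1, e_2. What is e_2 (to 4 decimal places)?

e_2 = (-0.4464, -0.7027, 0.5539)

v_1 = (1, -3, -3); ‖v_1‖ = 4.3589, so e_1 = (0.2294, -0.6882, -0.6882).
e_1·v_2 = 0.2294·(-3) + (-0.6882)·(-4) + (-0.6882)·4 = -0.6882.
u_2 = v_2 + 0.6882·e_1 = (-2.8421, -4.4737, 3.5263).
‖u_2‖ = 6.3660, so e_2 = (-0.4464, -0.7027, 0.5539).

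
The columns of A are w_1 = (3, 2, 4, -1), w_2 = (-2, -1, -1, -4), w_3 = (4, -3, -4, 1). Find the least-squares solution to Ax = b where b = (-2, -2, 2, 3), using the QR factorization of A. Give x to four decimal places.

x = (-0.4627, -0.6139, -0.3609)

q_1 = w_1/‖w_1‖ = (3, 2, 4, -1)/5.4772 = (0.5477, 0.3651, 0.7303, -0.1826).
r_{12} = q_1·w_2 = -1.4606.
u_2 = w_2 + 1.4606·q_1 = (-1.2000, -0.4667, 0.0667, -4.2667).
‖u_2‖ = 4.4572, so q_2 = (-0.2692, -0.1047, 0.0150, -0.9573).
r_{13} = q_1·w_3 = -2.0083; r_{23} = q_2·w_3 = -1.7799.
u_3 = w_3 + 2.0083·q_1 + 1.7799·q_2 = (4.6208, -2.4530, -2.5067, -1.0705).
‖u_3‖ = 5.8990, so q_3 = (0.7833, -0.4158, -0.4249, -0.1815).
Qᵀb = (-0.9129, -2.0940, -2.1292).
Back-substitute: x_3 = -2.1292/5.8990 = -0.3609.
x_2 = (-2.0940 + 1.7799·(-0.3609))/4.4572 = -0.6139.
x_1 = (-0.9129 + 1.4606·(-0.6139) + 2.0083·(-0.3609))/5.4772 = -0.4627.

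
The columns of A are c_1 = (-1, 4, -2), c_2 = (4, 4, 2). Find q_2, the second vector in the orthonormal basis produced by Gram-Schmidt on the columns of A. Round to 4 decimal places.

q_2 = (0.7632, 0.4314, 0.4811)

c_1 = (-1, 4, -2); ‖c_1‖ = 4.5826, so q_1 = (-0.2182, 0.8729, -0.4364).
q_1·c_2 = (-0.2182)·4 + 0.8729·4 + (-0.4364)·2 = 1.7457.
u_2 = c_2 − 1.7457·q_1 = (4.3810, 2.4762, 2.7619).
‖u_2‖ = 5.7404, so q_2 = (0.7632, 0.4314, 0.4811).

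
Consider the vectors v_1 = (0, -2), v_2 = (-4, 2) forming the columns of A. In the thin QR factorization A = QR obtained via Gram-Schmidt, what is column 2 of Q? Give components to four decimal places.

e_2 = (-1.0000, 0.0000)

v_1 = (0, -2); ‖v_1‖ = 2.0000, so e_1 = (0.0000, -1.0000).
e_1·v_2 = 0.0000·(-4) + (-1.0000)·2 = -2.0000.
u_2 = v_2 + 2.0000·e_1 = (-4.0000, 0.0000).
‖u_2‖ = 4.0000, so e_2 = (-1.0000, 0.0000).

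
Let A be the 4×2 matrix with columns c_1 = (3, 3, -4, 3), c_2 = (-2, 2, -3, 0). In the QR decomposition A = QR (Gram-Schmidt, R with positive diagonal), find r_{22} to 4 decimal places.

e_1 = c_1/‖c_1‖ = (3, 3, -4, 3)/6.5574 = (0.4575, 0.4575, -0.6100, 0.4575).
r_{12} = e_1·c_2 = 1.8300.
u_2 = c_2 − 1.8300·e_1 = (-2.8372, 1.1628, -1.8837, -0.8372).
r_{22} = ‖u_2‖ = 3.6947.

r_{22} = 3.6947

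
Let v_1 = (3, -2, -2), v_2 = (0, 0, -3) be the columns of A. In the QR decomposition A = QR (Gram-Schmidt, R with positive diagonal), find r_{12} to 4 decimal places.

v_1 = (3, -2, -2); ‖v_1‖ = 4.1231, so e_1 = (0.7276, -0.4851, -0.4851).
r_{12} = e_1·v_2 = 1.4552.

r_{12} = 1.4552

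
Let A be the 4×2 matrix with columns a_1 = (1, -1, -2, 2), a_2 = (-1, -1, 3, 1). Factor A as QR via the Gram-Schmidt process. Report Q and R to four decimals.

Q = [[0.3162, -0.1861], [-0.3162, -0.4341], [-0.6325, 0.6822], [0.6325, 0.5582]], R = [[3.1623, -1.2649], [0.0000, 3.2249]]

a_1 = (1, -1, -2, 2); ‖a_1‖ = 3.1623, so e_1 = (0.3162, -0.3162, -0.6325, 0.6325).
e_1·a_2 = 0.3162·(-1) + (-0.3162)·(-1) + (-0.6325)·3 + 0.6325·1 = -1.2649.
u_2 = a_2 + 1.2649·e_1 = (-0.6000, -1.4000, 2.2000, 1.8000).
‖u_2‖ = 3.2249, so e_2 = (-0.1861, -0.4341, 0.6822, 0.5582).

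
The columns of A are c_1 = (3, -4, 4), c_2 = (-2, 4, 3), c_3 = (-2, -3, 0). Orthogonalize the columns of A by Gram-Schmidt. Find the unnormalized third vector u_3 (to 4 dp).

u_3 = (-2.7511, -1.6703, 0.3930)

c_1 = (3, -4, 4); ‖c_1‖ = 6.4031, so e_1 = (0.4685, -0.6247, 0.6247).
e_1·c_2 = 0.4685·(-2) + (-0.6247)·4 + 0.6247·3 = -1.5617.
u_2 = c_2 + 1.5617·e_1 = (-1.2683, 3.0244, 3.9756).
‖u_2‖ = 5.1537, so e_2 = (-0.2461, 0.5868, 0.7714).
e_1·c_3 = 0.4685·(-2) + (-0.6247)·(-3) + 0.6247·0 = 0.9370; e_2·c_3 = (-0.2461)·(-2) + 0.5868·(-3) + 0.7714·0 = -1.2683.
u_3 = c_3 − 0.9370·e_1 + 1.2683·e_2 = (-2.7511, -1.6703, 0.3930).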